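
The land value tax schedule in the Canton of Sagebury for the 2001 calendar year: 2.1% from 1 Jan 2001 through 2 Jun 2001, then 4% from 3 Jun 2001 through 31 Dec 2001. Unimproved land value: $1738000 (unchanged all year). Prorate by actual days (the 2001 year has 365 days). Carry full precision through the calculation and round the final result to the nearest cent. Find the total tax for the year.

1 Jan – 2 Jun 2001: 153 days at 2.1% → $1738000 × 2.1% × 153/365 = $15299.1616
3 Jun – 31 Dec 2001: 212 days at 4% → $1738000 × 4% × 212/365 = $40378.7397
Total = $55677.9014

$55677.90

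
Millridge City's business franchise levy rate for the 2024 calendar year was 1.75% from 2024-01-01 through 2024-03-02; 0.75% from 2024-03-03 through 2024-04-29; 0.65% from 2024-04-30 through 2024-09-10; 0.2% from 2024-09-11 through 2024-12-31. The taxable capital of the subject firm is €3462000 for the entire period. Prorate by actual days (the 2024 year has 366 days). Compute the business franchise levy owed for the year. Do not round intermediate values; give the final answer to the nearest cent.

€24735.33

2024-01-01 to 2024-03-02: 62 days at 1.75% → €3462000 × 1.75% × 62/366 = €10263.0328
2024-03-03 to 2024-04-29: 58 days at 0.75% → €3462000 × 0.75% × 58/366 = €4114.6721
2024-04-30 to 2024-09-10: 134 days at 0.65% → €3462000 × 0.65% × 134/366 = €8238.8033
2024-09-11 to 2024-12-31: 112 days at 0.2% → €3462000 × 0.2% × 112/366 = €2118.8197
Total = €24735.3279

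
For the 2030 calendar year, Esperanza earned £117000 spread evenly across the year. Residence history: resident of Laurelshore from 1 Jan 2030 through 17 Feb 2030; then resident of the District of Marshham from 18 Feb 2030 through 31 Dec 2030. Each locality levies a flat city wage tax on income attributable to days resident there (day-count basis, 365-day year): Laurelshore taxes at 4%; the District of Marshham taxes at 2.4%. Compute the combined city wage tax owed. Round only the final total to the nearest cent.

Laurelshore, 1 Jan – 17 Feb 2030: 48 days → £117000 × 4% × 48/365 = £615.4521
The District of Marshham, 18 Feb – 31 Dec 2030: 317 days → £117000 × 2.4% × 317/365 = £2438.7288
Total = £3054.1808

£3054.18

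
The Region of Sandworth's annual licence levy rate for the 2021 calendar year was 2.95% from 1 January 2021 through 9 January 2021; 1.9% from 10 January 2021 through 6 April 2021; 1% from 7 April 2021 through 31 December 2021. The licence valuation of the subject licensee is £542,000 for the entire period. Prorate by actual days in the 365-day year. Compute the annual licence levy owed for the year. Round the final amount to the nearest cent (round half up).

£6,843.31

1 January – 9 January 2021: 9 days at 2.95% → £542,000 × 2.95% × 9/365 = £394.2493
10 January – 6 April 2021: 87 days at 1.9% → £542,000 × 1.9% × 87/365 = £2,454.5918
7 April – 31 December 2021: 269 days at 1% → £542,000 × 1% × 269/365 = £3,994.4658
Total = £6,843.3068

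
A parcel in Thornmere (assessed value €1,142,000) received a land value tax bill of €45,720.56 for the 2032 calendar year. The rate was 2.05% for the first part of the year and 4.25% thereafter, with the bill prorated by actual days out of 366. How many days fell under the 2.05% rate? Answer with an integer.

41 days

Let d = days at the first rate; then 366 − d days at the second rate.
€1,142,000 × [2.05%·d + 4.25%·(366−d)] / 366 = €45,720.56
Solving gives d = 41, so the new rate took effect on 11 February 2032.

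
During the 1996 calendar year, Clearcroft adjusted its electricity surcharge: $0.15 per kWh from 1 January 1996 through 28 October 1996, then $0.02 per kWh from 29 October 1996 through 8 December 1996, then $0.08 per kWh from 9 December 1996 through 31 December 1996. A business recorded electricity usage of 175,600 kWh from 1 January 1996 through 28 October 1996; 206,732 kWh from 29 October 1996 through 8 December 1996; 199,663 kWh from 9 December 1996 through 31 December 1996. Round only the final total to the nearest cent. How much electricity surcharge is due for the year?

$46,447.68

1 January – 28 October 1996: 175,600 kWh at $0.15/kWh → $26,340.00
29 October – 8 December 1996: 206,732 kWh at $0.02/kWh → $4,134.64
9 December – 31 December 1996: 199,663 kWh at $0.08/kWh → $15,973.04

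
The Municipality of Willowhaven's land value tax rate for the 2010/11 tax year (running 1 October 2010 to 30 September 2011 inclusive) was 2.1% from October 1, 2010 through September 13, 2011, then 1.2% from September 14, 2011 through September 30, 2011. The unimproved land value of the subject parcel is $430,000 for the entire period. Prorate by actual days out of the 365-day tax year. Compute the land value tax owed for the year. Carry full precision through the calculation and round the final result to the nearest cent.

October 1, 2010 – September 13, 2011: 348 days at 2.1% → $430,000 × 2.1% × 348/365 = $8,609.4247
September 14 – September 30, 2011: 17 days at 1.2% → $430,000 × 1.2% × 17/365 = $240.3288
Total = $8,849.7534

$8,849.75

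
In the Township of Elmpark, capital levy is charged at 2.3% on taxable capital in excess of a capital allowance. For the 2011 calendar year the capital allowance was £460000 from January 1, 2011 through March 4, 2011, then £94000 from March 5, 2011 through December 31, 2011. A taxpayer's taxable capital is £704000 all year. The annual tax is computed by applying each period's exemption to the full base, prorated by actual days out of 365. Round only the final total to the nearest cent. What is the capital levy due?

£12577.03

January 1 – March 4, 2011: 63 days, exemption £460000 → (£704000 − £460000) × 2.3% × 63/365 = £968.6466
March 5 – December 31, 2011: 302 days, exemption £94000 → (£704000 − £94000) × 2.3% × 302/365 = £11608.3836
Total = £12577.0301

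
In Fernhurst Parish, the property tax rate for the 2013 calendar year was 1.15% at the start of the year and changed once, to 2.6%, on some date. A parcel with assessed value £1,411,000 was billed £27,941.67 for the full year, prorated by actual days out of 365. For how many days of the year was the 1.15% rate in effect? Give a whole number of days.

Let d = days at the first rate; then 365 − d days at the second rate.
£1,411,000 × [1.15%·d + 2.6%·(365−d)] / 365 = £27,941.67
Solving gives d = 156, so the new rate took effect on June 6, 2013.

156 days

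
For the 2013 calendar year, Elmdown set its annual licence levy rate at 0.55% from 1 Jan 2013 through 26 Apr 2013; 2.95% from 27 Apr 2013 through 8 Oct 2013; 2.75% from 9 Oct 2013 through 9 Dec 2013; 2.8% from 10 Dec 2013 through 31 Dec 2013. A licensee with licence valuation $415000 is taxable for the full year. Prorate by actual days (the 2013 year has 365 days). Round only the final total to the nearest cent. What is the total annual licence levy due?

$8898.62

1 Jan – 26 Apr 2013: 116 days at 0.55% → $415000 × 0.55% × 116/365 = $725.3973
27 Apr – 8 Oct 2013: 165 days at 2.95% → $415000 × 2.95% × 165/365 = $5534.2808
9 Oct – 9 Dec 2013: 62 days at 2.75% → $415000 × 2.75% × 62/365 = $1938.5616
10 Dec – 31 Dec 2013: 22 days at 2.8% → $415000 × 2.8% × 22/365 = $700.3836
Total = $8898.6233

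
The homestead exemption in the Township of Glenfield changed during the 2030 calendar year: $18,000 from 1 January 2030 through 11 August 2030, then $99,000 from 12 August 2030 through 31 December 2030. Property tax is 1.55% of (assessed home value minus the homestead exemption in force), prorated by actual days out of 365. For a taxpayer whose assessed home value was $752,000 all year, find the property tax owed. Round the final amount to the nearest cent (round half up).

1 January – 11 August 2030: 223 days, exemption $18,000 → ($752,000 − $18,000) × 1.55% × 223/365 = $6,950.8795
12 August – 31 December 2030: 142 days, exemption $99,000 → ($752,000 − $99,000) × 1.55% × 142/365 = $3,937.6795
Total = $10,888.5589

$10,888.56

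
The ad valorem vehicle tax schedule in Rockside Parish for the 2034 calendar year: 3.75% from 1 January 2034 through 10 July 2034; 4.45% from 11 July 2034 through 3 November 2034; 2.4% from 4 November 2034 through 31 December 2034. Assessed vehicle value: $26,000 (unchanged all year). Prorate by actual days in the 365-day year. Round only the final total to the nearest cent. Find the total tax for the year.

$977.07

1 January – 10 July 2034: 191 days at 3.75% → $26,000 × 3.75% × 191/365 = $510.2055
11 July – 3 November 2034: 116 days at 4.45% → $26,000 × 4.45% × 116/365 = $367.7041
4 November – 31 December 2034: 58 days at 2.4% → $26,000 × 2.4% × 58/365 = $99.1562
Total = $977.0658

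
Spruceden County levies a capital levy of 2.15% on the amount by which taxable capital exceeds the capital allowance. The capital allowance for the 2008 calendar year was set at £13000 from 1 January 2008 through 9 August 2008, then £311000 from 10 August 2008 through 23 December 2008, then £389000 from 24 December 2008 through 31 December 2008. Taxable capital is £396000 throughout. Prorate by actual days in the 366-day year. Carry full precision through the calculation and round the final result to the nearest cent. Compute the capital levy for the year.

£5677.06

1 January – 9 August 2008: 222 days, exemption £13000 → (£396000 − £13000) × 2.15% × 222/366 = £4994.6967
10 August – 23 December 2008: 136 days, exemption £311000 → (£396000 − £311000) × 2.15% × 136/366 = £679.0710
24 December – 31 December 2008: 8 days, exemption £389000 → (£396000 − £389000) × 2.15% × 8/366 = £3.2896
Total = £5677.0574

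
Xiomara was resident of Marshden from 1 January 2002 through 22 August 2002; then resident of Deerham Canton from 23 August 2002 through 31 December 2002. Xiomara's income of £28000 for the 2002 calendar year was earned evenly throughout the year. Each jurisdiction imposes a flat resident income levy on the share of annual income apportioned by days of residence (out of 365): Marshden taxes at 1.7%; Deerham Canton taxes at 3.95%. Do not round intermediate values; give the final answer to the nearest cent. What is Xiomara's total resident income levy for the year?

Marshden, 1 January – 22 August 2002: 234 days → £28000 × 1.7% × 234/365 = £305.1616
Deerham Canton, 23 August – 31 December 2002: 131 days → £28000 × 3.95% × 131/365 = £396.9479
Total = £702.1096

£702.11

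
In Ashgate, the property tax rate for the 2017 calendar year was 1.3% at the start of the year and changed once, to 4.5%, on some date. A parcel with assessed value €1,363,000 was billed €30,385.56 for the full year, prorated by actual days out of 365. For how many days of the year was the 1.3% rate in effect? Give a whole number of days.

259 days

Let d = days at the first rate; then 365 − d days at the second rate.
€1,363,000 × [1.3%·d + 4.5%·(365−d)] / 365 = €30,385.56
Solving gives d = 259, so the new rate took effect on 17 September 2017.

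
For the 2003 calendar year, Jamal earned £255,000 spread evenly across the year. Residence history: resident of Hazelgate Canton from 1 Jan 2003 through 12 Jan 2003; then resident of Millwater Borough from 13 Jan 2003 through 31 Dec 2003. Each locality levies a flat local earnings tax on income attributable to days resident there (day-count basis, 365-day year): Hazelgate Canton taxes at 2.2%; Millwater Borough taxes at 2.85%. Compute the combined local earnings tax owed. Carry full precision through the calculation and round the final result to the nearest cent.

Hazelgate Canton, 1 Jan – 12 Jan 2003: 12 days → £255,000 × 2.2% × 12/365 = £184.4384
Millwater Borough, 13 Jan – 31 Dec 2003: 353 days → £255,000 × 2.85% × 353/365 = £7,028.5685
Total = £7,213.0068

£7,213.01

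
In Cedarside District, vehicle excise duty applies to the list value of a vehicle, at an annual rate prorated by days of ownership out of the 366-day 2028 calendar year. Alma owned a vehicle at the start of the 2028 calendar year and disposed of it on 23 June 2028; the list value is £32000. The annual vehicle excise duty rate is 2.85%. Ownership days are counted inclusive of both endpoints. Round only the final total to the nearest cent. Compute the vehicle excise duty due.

£436.07

Days held (1 January – 23 June 2028): 175 out of 366
Tax = £32000 × 2.85% × 175/366 = £436.0656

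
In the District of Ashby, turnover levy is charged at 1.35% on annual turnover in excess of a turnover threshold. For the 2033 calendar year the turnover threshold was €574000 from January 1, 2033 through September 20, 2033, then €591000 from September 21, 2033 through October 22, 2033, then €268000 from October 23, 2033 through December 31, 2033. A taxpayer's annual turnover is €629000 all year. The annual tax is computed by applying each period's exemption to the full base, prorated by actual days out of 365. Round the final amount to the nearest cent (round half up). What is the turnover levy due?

€1514.63

January 1 – September 20, 2033: 263 days, exemption €574000 → (€629000 − €574000) × 1.35% × 263/365 = €535.0068
September 21 – October 22, 2033: 32 days, exemption €591000 → (€629000 − €591000) × 1.35% × 32/365 = €44.9753
October 23 – December 31, 2033: 70 days, exemption €268000 → (€629000 − €268000) × 1.35% × 70/365 = €934.6438
Total = €1514.6260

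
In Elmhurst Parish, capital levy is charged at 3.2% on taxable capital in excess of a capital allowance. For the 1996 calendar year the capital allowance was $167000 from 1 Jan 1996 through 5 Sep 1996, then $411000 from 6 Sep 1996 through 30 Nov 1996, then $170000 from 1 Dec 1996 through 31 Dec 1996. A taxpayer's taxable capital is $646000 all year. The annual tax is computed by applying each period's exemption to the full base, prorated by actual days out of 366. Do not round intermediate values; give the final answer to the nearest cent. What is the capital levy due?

1 Jan – 5 Sep 1996: 249 days, exemption $167000 → ($646000 − $167000) × 3.2% × 249/366 = $10428.0656
6 Sep – 30 Nov 1996: 86 days, exemption $411000 → ($646000 − $411000) × 3.2% × 86/366 = $1766.9945
1 Dec – 31 Dec 1996: 31 days, exemption $170000 → ($646000 − $170000) × 3.2% × 31/366 = $1290.1421
Total = $13485.2022

$13485.20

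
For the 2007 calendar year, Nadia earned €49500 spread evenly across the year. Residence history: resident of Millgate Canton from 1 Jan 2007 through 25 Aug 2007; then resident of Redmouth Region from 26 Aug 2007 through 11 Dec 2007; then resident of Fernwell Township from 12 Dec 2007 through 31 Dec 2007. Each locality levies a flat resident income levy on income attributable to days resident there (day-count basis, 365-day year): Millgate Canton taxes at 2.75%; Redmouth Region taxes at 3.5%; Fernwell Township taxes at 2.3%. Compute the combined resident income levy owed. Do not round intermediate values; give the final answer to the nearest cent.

€1458.89

Millgate Canton, 1 Jan – 25 Aug 2007: 237 days → €49500 × 2.75% × 237/365 = €883.8801
Redmouth Region, 26 Aug – 11 Dec 2007: 108 days → €49500 × 3.5% × 108/365 = €512.6301
Fernwell Township, 12 Dec – 31 Dec 2007: 20 days → €49500 × 2.3% × 20/365 = €62.3836
Total = €1458.8938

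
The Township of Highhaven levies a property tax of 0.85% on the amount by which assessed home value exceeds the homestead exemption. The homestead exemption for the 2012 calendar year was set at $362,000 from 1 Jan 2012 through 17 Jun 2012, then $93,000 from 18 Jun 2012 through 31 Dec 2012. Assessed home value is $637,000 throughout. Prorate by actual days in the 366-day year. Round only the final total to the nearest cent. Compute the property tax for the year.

1 Jan – 17 Jun 2012: 169 days, exemption $362,000 → ($637,000 − $362,000) × 0.85% × 169/366 = $1,079.3374
18 Jun – 31 Dec 2012: 197 days, exemption $93,000 → ($637,000 − $93,000) × 0.85% × 197/366 = $2,488.8743
Total = $3,568.2117

$3,568.21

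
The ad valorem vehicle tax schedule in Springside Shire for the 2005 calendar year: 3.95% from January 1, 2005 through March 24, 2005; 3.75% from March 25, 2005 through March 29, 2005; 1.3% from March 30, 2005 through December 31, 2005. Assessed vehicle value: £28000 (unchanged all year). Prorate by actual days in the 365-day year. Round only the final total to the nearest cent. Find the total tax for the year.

£542.13

January 1 – March 24, 2005: 83 days at 3.95% → £28000 × 3.95% × 83/365 = £251.5014
March 25 – March 29, 2005: 5 days at 3.75% → £28000 × 3.75% × 5/365 = £14.3836
March 30 – December 31, 2005: 277 days at 1.3% → £28000 × 1.3% × 277/365 = £276.2411
Total = £542.1260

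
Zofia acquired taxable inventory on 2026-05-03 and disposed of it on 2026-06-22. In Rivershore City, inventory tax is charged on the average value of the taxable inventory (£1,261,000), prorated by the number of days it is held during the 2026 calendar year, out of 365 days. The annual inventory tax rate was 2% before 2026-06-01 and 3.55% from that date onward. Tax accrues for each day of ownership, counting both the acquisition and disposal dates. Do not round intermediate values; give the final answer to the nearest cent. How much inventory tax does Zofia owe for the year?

£4,701.98

2026-05-03 to 2026-05-31: 29 days at 2% → £1,261,000 × 2% × 29/365 = £2,003.7808
2026-06-01 to 2026-06-22: 22 days at 3.55% → £1,261,000 × 3.55% × 22/365 = £2,698.1945
Total = £4,701.9753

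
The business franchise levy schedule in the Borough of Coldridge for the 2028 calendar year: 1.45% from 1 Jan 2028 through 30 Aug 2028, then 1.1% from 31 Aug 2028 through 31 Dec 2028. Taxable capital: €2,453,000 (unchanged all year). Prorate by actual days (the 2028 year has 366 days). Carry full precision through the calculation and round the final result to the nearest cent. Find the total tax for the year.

1 Jan – 30 Aug 2028: 243 days at 1.45% → €2,453,000 × 1.45% × 243/366 = €23,615.1516
31 Aug – 31 Dec 2028: 123 days at 1.1% → €2,453,000 × 1.1% × 123/366 = €9,068.0574
Total = €32,683.2090

€32,683.21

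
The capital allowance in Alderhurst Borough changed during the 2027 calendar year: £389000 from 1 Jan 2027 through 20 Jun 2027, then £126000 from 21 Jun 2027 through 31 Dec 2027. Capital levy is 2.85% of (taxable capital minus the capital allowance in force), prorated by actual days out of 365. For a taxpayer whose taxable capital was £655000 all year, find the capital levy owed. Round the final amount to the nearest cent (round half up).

£11564.91

1 Jan – 20 Jun 2027: 171 days, exemption £389000 → (£655000 − £389000) × 2.85% × 171/365 = £3551.6466
21 Jun – 31 Dec 2027: 194 days, exemption £126000 → (£655000 − £126000) × 2.85% × 194/365 = £8013.2630
Total = £11564.9096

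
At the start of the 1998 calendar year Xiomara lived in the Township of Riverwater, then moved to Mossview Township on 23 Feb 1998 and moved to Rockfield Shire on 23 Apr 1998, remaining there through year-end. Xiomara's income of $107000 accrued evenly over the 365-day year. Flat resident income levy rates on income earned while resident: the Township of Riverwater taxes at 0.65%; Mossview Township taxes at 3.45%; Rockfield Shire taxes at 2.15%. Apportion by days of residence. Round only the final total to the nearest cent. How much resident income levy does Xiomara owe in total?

$2292.29

The Township of Riverwater, 1 Jan – 22 Feb 1998: 53 days → $107000 × 0.65% × 53/365 = $100.9904
Mossview Township, 23 Feb – 22 Apr 1998: 59 days → $107000 × 3.45% × 59/365 = $596.7082
Rockfield Shire, 23 Apr – 31 Dec 1998: 253 days → $107000 × 2.15% × 253/365 = $1594.5932
Total = $2292.2918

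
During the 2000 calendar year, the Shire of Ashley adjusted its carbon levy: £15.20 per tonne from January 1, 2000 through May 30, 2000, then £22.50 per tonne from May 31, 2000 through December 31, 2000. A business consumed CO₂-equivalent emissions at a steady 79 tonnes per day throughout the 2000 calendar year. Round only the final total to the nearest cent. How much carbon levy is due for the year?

January 1 – May 30, 2000: 151 days × 79 tonnes/day = 11,929 tonnes at £15.20/tonne → £181,320.80
May 31 – December 31, 2000: 215 days × 79 tonnes/day = 16,985 tonnes at £22.50/tonne → £382,162.50

£563,483.30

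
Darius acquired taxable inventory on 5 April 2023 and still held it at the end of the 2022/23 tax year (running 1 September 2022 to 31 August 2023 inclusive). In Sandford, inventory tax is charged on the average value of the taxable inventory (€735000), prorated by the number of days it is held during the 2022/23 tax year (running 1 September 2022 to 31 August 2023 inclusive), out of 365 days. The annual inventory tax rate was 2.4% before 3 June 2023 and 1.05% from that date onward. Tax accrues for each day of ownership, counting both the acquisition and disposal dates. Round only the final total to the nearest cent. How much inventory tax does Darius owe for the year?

€4754.34

5 April – 2 June 2023: 59 days at 2.4% → €735000 × 2.4% × 59/365 = €2851.3973
3 June – 31 August 2023: 90 days at 1.05% → €735000 × 1.05% × 90/365 = €1902.9452
Total = €4754.3425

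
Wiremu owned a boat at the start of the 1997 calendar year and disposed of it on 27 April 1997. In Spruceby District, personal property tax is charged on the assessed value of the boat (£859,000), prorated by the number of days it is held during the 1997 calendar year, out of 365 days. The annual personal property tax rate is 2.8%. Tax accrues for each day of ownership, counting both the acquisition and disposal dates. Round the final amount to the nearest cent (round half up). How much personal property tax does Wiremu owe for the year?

£7,709.82

Days held (1 January – 27 April 1997): 117 out of 365
Tax = £859,000 × 2.8% × 117/365 = £7,709.8192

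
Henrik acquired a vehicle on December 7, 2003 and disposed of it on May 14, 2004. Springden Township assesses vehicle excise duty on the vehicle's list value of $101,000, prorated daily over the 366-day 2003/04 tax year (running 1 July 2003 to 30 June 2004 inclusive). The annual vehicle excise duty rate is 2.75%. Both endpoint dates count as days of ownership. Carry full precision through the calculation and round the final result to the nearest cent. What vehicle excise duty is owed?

Days held (December 7, 2003 – May 14, 2004): 160 out of 366
Tax = $101,000 × 2.75% × 160/366 = $1,214.2077

$1,214.21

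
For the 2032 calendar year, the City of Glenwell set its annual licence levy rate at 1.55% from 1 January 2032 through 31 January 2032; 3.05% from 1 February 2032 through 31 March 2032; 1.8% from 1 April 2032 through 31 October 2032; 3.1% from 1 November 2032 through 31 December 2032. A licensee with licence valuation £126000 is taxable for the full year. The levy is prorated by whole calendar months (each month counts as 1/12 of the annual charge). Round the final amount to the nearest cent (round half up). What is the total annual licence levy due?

£2777.25

1 January – 31 January 2032: 1 month at 1.55% → £126000 × 1.55% × 1/12 = £162.7500
1 February – 31 March 2032: 2 months at 3.05% → £126000 × 3.05% × 2/12 = £640.5000
1 April – 31 October 2032: 7 months at 1.8% → £126000 × 1.8% × 7/12 = £1323.0000
1 November – 31 December 2032: 2 months at 3.1% → £126000 × 3.1% × 2/12 = £651.0000
Total = £2777.2500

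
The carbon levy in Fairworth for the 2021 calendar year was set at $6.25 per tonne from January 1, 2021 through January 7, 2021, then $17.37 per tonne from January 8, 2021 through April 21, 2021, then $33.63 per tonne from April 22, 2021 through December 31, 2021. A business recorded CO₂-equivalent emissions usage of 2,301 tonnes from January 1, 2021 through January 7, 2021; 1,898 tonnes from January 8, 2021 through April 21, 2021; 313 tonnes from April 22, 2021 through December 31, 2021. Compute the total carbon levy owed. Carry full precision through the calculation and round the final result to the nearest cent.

January 1 – January 7, 2021: 2,301 tonnes at $6.25/tonne → $14,381.25
January 8 – April 21, 2021: 1,898 tonnes at $17.37/tonne → $32,968.26
April 22 – December 31, 2021: 313 tonnes at $33.63/tonne → $10,526.19

$57,875.70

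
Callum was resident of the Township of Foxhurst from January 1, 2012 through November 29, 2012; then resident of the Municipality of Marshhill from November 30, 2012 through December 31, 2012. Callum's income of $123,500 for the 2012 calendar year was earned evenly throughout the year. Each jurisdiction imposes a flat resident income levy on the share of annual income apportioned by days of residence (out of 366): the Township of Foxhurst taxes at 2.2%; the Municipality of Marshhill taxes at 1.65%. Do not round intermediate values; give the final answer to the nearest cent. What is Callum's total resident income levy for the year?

The Township of Foxhurst, January 1 – November 29, 2012: 334 days → $123,500 × 2.2% × 334/366 = $2,479.4481
The Municipality of Marshhill, November 30 – December 31, 2012: 32 days → $123,500 × 1.65% × 32/366 = $178.1639
Total = $2,657.6120

$2,657.61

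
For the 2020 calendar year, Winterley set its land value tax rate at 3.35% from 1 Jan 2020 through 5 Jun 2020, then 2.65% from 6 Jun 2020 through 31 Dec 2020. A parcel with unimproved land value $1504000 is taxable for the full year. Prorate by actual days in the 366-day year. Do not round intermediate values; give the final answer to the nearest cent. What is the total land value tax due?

1 Jan – 5 Jun 2020: 157 days at 3.35% → $1504000 × 3.35% × 157/366 = $21612.8087
6 Jun – 31 Dec 2020: 209 days at 2.65% → $1504000 × 2.65% × 209/366 = $22759.3005
Total = $44372.1093

$44372.11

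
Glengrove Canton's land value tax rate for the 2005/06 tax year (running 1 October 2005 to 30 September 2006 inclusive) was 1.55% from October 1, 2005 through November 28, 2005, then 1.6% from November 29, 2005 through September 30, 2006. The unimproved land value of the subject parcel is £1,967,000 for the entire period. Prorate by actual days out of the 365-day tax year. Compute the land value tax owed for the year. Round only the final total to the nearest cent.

October 1 – November 28, 2005: 59 days at 1.55% → £1,967,000 × 1.55% × 59/365 = £4,928.2781
November 29, 2005 – September 30, 2006: 306 days at 1.6% → £1,967,000 × 1.6% × 306/365 = £26,384.7452
Total = £31,313.0233

£31,313.02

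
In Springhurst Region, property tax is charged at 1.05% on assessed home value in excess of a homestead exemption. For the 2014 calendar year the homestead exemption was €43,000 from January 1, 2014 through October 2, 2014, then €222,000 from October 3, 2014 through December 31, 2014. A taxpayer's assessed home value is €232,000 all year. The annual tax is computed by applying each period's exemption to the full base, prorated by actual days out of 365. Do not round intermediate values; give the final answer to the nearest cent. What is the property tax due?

€1,521.06

January 1 – October 2, 2014: 275 days, exemption €43,000 → (€232,000 − €43,000) × 1.05% × 275/365 = €1,495.1712
October 3 – December 31, 2014: 90 days, exemption €222,000 → (€232,000 − €222,000) × 1.05% × 90/365 = €25.8904
Total = €1,521.0616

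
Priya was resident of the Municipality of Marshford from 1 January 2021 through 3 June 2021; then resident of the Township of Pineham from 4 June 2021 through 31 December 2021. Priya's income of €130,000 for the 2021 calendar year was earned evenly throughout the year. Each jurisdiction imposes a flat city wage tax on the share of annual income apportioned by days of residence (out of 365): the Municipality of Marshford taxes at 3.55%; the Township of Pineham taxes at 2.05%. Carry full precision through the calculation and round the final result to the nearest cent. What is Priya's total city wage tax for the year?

The Municipality of Marshford, 1 January – 3 June 2021: 154 days → €130,000 × 3.55% × 154/365 = €1,947.1507
The Township of Pineham, 4 June – 31 December 2021: 211 days → €130,000 × 2.05% × 211/365 = €1,540.5890
Total = €3,487.7397

€3,487.74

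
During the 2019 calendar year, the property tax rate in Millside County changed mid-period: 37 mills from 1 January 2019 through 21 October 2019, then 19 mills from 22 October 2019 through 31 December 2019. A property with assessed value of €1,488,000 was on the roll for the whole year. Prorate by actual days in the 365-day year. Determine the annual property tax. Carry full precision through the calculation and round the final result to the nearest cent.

1 January – 21 October 2019: 294 days at 37 mills → €1,488,000 × 3.7% × 294/365 = €44,346.4767
22 October – 31 December 2019: 71 days at 19 mills → €1,488,000 × 1.9% × 71/365 = €5,499.4849
Total = €49,845.9616

€49,845.96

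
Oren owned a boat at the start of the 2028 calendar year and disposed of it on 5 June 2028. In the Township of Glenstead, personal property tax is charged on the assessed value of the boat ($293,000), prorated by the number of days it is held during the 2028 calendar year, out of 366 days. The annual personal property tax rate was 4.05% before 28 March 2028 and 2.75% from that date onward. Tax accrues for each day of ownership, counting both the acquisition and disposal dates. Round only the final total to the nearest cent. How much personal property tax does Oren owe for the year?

1 January – 27 March 2028: 87 days at 4.05% → $293,000 × 4.05% × 87/366 = $2,820.7254
28 March – 5 June 2028: 70 days at 2.75% → $293,000 × 2.75% × 70/366 = $1,541.0519
Total = $4,361.7773

$4,361.78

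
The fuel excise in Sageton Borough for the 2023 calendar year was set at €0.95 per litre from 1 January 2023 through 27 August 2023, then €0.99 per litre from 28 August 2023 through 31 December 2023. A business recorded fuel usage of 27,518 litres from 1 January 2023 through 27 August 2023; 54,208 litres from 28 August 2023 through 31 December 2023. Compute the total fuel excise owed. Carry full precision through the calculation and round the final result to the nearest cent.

€79,808.02

1 January – 27 August 2023: 27,518 litres at €0.95/litre → €26,142.10
28 August – 31 December 2023: 54,208 litres at €0.99/litre → €53,665.92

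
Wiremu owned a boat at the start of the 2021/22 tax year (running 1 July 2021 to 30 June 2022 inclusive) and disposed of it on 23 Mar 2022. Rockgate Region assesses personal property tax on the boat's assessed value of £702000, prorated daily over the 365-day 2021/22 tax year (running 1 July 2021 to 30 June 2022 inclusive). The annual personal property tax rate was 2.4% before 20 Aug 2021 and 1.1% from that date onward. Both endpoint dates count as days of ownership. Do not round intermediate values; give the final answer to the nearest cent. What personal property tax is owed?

£6877.68

1 Jul – 19 Aug 2021: 50 days at 2.4% → £702000 × 2.4% × 50/365 = £2307.9452
20 Aug 2021 – 23 Mar 2022: 216 days at 1.1% → £702000 × 1.1% × 216/365 = £4569.7315
Total = £6877.6767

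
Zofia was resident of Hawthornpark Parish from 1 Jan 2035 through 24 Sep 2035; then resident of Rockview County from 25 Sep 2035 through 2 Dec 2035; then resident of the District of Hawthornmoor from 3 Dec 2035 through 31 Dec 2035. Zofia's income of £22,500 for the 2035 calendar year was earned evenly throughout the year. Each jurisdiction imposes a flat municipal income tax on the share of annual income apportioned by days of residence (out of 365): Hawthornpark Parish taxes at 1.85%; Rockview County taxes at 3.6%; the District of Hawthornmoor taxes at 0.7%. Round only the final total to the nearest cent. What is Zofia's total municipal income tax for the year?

Hawthornpark Parish, 1 Jan – 24 Sep 2035: 267 days → £22,500 × 1.85% × 267/365 = £304.4897
Rockview County, 25 Sep – 2 Dec 2035: 69 days → £22,500 × 3.6% × 69/365 = £153.1233
The District of Hawthornmoor, 3 Dec – 31 Dec 2035: 29 days → £22,500 × 0.7% × 29/365 = £12.5137
Total = £470.1267

£470.13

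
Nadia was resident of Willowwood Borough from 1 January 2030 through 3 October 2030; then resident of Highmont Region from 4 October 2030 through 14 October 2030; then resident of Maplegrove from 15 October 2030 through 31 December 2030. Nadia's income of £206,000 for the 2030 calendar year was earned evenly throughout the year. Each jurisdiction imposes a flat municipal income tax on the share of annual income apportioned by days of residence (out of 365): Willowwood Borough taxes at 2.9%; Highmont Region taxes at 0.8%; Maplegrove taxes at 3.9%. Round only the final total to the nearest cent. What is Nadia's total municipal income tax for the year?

Willowwood Borough, 1 January – 3 October 2030: 276 days → £206,000 × 2.9% × 276/365 = £4,517.3260
Highmont Region, 4 October – 14 October 2030: 11 days → £206,000 × 0.8% × 11/365 = £49.6658
Maplegrove, 15 October – 31 December 2030: 78 days → £206,000 × 3.9% × 78/365 = £1,716.8548
Total = £6,283.8466

£6,283.85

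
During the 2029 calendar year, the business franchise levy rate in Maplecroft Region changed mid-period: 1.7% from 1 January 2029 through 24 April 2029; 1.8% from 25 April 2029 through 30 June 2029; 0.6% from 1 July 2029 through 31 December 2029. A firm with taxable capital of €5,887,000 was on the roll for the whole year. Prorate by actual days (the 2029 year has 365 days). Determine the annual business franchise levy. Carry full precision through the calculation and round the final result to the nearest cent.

€68,515.00

1 January – 24 April 2029: 114 days at 1.7% → €5,887,000 × 1.7% × 114/365 = €31,257.5507
25 April – 30 June 2029: 67 days at 1.8% → €5,887,000 × 1.8% × 67/365 = €19,451.2932
1 July – 31 December 2029: 184 days at 0.6% → €5,887,000 × 0.6% × 184/365 = €17,806.1589
Total = €68,515.0027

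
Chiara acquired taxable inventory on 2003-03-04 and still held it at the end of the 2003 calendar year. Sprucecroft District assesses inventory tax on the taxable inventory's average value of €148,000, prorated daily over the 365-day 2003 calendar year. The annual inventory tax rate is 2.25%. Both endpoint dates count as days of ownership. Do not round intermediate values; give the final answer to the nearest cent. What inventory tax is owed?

Days held (2003-03-04 to 2003-12-31): 303 out of 365
Tax = €148,000 × 2.25% × 303/365 = €2,764.3562

€2,764.36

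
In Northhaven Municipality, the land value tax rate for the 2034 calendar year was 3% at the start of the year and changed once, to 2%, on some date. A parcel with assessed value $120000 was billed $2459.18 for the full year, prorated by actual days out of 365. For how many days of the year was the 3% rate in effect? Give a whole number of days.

Let d = days at the first rate; then 365 − d days at the second rate.
$120000 × [3%·d + 2%·(365−d)] / 365 = $2459.18
Solving gives d = 18, so the new rate took effect on 19 Jan 2034.

18 days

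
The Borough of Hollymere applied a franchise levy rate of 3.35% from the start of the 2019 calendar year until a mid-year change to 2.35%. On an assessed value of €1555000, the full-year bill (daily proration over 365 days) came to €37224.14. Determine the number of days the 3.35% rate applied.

Let d = days at the first rate; then 365 − d days at the second rate.
€1555000 × [3.35%·d + 2.35%·(365−d)] / 365 = €37224.14
Solving gives d = 16, so the new rate took effect on 17 Jan 2019.

16 days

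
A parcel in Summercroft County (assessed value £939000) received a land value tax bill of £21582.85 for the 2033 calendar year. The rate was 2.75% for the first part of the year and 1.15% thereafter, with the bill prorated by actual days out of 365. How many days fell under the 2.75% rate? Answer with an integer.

Let d = days at the first rate; then 365 − d days at the second rate.
£939000 × [2.75%·d + 1.15%·(365−d)] / 365 = £21582.85
Solving gives d = 262, so the new rate took effect on 20 September 2033.

262 days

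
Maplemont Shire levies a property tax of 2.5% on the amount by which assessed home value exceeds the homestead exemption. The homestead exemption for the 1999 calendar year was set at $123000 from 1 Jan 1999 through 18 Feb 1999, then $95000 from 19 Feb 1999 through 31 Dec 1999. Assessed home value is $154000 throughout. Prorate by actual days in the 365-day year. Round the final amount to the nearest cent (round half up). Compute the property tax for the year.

$1381.03

1 Jan – 18 Feb 1999: 49 days, exemption $123000 → ($154000 − $123000) × 2.5% × 49/365 = $104.0411
19 Feb – 31 Dec 1999: 316 days, exemption $95000 → ($154000 − $95000) × 2.5% × 316/365 = $1276.9863
Total = $1381.0274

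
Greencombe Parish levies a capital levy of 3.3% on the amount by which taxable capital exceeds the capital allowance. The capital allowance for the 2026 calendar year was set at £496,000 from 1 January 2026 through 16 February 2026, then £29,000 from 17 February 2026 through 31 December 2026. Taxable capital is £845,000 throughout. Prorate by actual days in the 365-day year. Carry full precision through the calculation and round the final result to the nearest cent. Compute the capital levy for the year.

1 January – 16 February 2026: 47 days, exemption £496,000 → (£845,000 − £496,000) × 3.3% × 47/365 = £1,483.0110
17 February – 31 December 2026: 318 days, exemption £29,000 → (£845,000 − £29,000) × 3.3% × 318/365 = £23,460.5589
Total = £24,943.5699

£24,943.57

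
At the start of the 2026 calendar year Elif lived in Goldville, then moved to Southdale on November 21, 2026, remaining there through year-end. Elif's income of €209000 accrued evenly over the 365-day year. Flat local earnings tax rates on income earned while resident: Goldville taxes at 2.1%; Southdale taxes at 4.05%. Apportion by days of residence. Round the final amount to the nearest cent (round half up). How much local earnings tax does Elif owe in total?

€4846.80

Goldville, January 1 – November 20, 2026: 324 days → €209000 × 2.1% × 324/365 = €3895.9890
Southdale, November 21 – December 31, 2026: 41 days → €209000 × 4.05% × 41/365 = €950.8068
Total = €4846.7959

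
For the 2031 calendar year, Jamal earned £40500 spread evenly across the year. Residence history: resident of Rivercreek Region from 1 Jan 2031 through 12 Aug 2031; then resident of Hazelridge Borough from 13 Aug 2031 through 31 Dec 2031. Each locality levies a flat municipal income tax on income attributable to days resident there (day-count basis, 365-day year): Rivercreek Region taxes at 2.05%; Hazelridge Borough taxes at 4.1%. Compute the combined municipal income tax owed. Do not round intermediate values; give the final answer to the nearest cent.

£1150.98

Rivercreek Region, 1 Jan – 12 Aug 2031: 224 days → £40500 × 2.05% × 224/365 = £509.5233
Hazelridge Borough, 13 Aug – 31 Dec 2031: 141 days → £40500 × 4.1% × 141/365 = £641.4534
Total = £1150.9767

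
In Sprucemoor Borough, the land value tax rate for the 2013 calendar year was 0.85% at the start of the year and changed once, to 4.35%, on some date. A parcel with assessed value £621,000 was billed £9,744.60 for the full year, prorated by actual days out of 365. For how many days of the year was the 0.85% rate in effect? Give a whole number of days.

Let d = days at the first rate; then 365 − d days at the second rate.
£621,000 × [0.85%·d + 4.35%·(365−d)] / 365 = £9,744.60
Solving gives d = 290, so the new rate took effect on October 18, 2013.

290 days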